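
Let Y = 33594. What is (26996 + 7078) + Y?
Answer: 67668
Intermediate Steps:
(26996 + 7078) + Y = (26996 + 7078) + 33594 = 34074 + 33594 = 67668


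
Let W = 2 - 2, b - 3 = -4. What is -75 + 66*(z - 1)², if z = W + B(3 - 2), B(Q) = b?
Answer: 189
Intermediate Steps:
b = -1 (b = 3 - 4 = -1)
B(Q) = -1
W = 0
z = -1 (z = 0 - 1 = -1)
-75 + 66*(z - 1)² = -75 + 66*(-1 - 1)² = -75 + 66*(-2)² = -75 + 66*4 = -75 + 264 = 189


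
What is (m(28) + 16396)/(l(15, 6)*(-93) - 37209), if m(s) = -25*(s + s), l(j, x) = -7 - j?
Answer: -14996/35163 ≈ -0.42647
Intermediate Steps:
l(j, x) = -7 - j
m(s) = -50*s
(m(28) + 16396)/(l(15, 6)*(-93) - 37209) = (-50*28 + 16396)/((-7 - 1*15)*(-93) - 37209) = (-1400 + 16396)/((-7 - 15)*(-93) - 37209) = 14996/(-22*(-93) - 37209) = 14996/(2046 - 37209) = 14996/(-35163) = 14996*(-1/35163) = -14996/35163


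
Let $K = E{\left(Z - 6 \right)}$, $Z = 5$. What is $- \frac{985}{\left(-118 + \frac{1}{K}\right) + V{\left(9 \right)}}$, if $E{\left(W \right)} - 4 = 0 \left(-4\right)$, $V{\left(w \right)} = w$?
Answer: $\frac{788}{87} \approx 9.0575$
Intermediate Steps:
$E{\left(W \right)} = 4$ ($E{\left(W \right)} = 4 + 0 \left(-4\right) = 4 + 0 = 4$)
$K = 4$
$- \frac{985}{\left(-118 + \frac{1}{K}\right) + V{\left(9 \right)}} = - \frac{985}{\left(-118 + \frac{1}{4}\right) + 9} = - \frac{985}{- \frac{471}{4} + 9} = - \frac{985}{- \frac{435}{4}} = \left(-985\right) \left(- \frac{4}{435}\right) = \frac{788}{87}$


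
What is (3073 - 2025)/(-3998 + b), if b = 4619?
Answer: 1048/621 ≈ 1.6876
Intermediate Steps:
(3073 - 2025)/(-3998 + b) = (3073 - 2025)/(-3998 + 4619) = 1048/621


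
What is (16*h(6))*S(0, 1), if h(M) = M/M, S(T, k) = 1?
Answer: 16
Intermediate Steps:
h(M) = 1
(16*h(6))*S(0, 1) = (16*1)*1 = 16*1 = 16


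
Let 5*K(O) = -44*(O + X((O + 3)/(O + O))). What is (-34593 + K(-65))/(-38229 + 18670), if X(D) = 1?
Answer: 170149/97795 ≈ 1.7399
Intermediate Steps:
K(O) = -44/5 - 44*O/5 (K(O) = (-44*(O + 1))/5 = (-44*(1 + O))/5 = (-(44 + 44*O))/5 = (-44 - 44*O)/5 = -44/5 - 44*O/5)
(-34593 + K(-65))/(-38229 + 18670) = (-34593 + (-44/5 - 44/5*(-65)))/(-38229 + 18670) = (-34593 + (-44/5 + 572))/(-19559) = (-34593 + 2816/5)*(-1/19559) = -170149/5*(-1/19559) = 170149/97795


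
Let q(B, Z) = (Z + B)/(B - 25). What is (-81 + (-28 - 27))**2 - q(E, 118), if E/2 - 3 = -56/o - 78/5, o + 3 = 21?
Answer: 46965240/2539 ≈ 18498.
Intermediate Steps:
o = 18 (o = -3 + 21 = 18)
E = -1414/45 (E = 6 + 2*(-56/18 - 78/5) = 6 + 2*(-56*1/18 - 78*1/5) = 6 + 2*(-28/9 - 78/5) = 6 + 2*(-842/45) = 6 - 1684/45 = -1414/45 ≈ -31.422)
q(B, Z) = (B + Z)/(-25 + B)
(-81 + (-28 - 27))**2 - q(E, 118) = (-81 + (-28 - 27))**2 - (-1414/45 + 118)/(-25 - 1414/45) = (-81 - 55)**2 - 3896/((-2539/45)*45) = (-136)**2 - (-45)*3896/(2539*45) = 18496 - 1*(-3896/2539) = 18496 + 3896/2539 = 46965240/2539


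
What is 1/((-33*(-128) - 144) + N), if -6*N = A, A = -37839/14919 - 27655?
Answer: 4973/43213328 ≈ 0.00011508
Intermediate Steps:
A = -137540928/4973 (A = -37839*1/14919 - 27655 = -12613/4973 - 27655 = -137540928/4973 ≈ -27658.)
N = 22923488/4973 (N = -⅙*(-137540928/4973) = 22923488/4973 ≈ 4609.6)
1/((-33*(-128) - 144) + N) = 1/((-33*(-128) - 144) + 22923488/4973) = 1/((4224 - 144) + 22923488/4973) = 1/(4080 + 22923488/4973) = 1/(43213328/4973) = 4973/43213328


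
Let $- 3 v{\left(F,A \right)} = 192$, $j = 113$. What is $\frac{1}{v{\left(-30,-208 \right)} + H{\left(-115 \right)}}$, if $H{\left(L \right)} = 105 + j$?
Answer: $\frac{1}{154} \approx 0.0064935$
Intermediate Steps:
$v{\left(F,A \right)} = -64$ ($v{\left(F,A \right)} = \left(- \frac{1}{3}\right) 192 = -64$)
$H{\left(L \right)} = 218$ ($H{\left(L \right)} = 105 + 113 = 218$)
$\frac{1}{v{\left(-30,-208 \right)} + H{\left(-115 \right)}} = \frac{1}{-64 + 218} = \frac{1}{154}$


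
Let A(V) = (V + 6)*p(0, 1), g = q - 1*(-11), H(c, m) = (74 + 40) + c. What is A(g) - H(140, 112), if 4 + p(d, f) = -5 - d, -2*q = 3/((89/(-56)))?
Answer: -36979/89 ≈ -415.49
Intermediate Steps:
H(c, m) = 114 + c
q = 84/89 (q = -3/(2*(89/(-56))) = -3/(2*(89*(-1/56))) = -3/(2*(-89/56)) = -3*(-56)/(2*89) = -½*(-168/89) = 84/89 ≈ 0.94382)
g = 1063/89 (g = 84/89 - 1*(-11) = 84/89 + 11 = 1063/89 ≈ 11.944)
p(d, f) = -9 - d (p(d, f) = -4 + (-5 - d) = -9 - d)
A(V) = -54 - 9*V (A(V) = (V + 6)*(-9 - 1*0) = (6 + V)*(-9 + 0) = (6 + V)*(-9) = -54 - 9*V)
A(g) - H(140, 112) = (-54 - 9*1063/89) - (114 + 140) = (-54 - 9567/89) - 1*254 = -14373/89 - 254 = -36979/89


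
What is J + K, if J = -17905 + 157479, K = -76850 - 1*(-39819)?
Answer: 102543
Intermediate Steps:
K = -37031 (K = -76850 + 39819 = -37031)
J = 139574
J + K = 139574 - 37031 = 102543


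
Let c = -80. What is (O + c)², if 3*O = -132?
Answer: 15376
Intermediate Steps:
O = -44 (O = (⅓)*(-132) = -44)
(O + c)² = (-44 - 80)² = (-124)² = 15376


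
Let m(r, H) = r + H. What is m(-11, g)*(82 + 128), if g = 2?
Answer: -1890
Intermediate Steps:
m(r, H) = H + r
m(-11, g)*(82 + 128) = (2 - 11)*(82 + 128) = -9*210 = -1890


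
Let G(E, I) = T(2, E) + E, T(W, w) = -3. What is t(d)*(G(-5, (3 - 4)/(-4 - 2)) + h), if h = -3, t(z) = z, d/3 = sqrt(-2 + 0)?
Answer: -33*I*sqrt(2) ≈ -46.669*I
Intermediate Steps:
d = 3*I*sqrt(2) (d = 3*sqrt(-2 + 0) = 3*sqrt(-2) = 3*(I*sqrt(2)) = 3*I*sqrt(2) ≈ 4.2426*I)
G(E, I) = -3 + E
t(d)*(G(-5, (3 - 4)/(-4 - 2)) + h) = (3*I*sqrt(2))*((-3 - 5) - 3) = (3*I*sqrt(2))*(-8 - 3) = (3*I*sqrt(2))*(-11) = -33*I*sqrt(2)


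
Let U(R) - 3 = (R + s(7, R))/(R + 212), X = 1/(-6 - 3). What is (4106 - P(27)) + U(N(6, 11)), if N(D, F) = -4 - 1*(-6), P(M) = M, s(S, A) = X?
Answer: 7861949/1926 ≈ 4082.0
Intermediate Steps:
X = -⅑ (X = 1/(-9) = -⅑ ≈ -0.11111)
s(S, A) = -⅑
N(D, F) = 2 (N(D, F) = -4 + 6 = 2)
U(R) = 3 + (-⅑ + R)/(212 + R) (U(R) = 3 + (R - ⅑)/(R + 212) = 3 + (-⅑ + R)/(212 + R))
(4106 - P(27)) + U(N(6, 11)) = (4106 - 1*27) + (5723 + 36*2)/(9*(212 + 2)) = (4106 - 27) + (⅑)*(5723 + 72)/214 = 4079 + (⅑)*(1/214)*5795 = 4079 + 5795/1926 = 7861949/1926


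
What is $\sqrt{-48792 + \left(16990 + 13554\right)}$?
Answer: $2 i \sqrt{4562} \approx 135.09 i$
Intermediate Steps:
$\sqrt{-48792 + \left(16990 + 13554\right)} = \sqrt{-48792 + 30544} = \sqrt{-18248} = 2 i \sqrt{4562}$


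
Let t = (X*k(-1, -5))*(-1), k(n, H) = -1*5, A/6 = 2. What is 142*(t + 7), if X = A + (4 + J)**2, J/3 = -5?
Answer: 95424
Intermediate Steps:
J = -15 (J = 3*(-5) = -15)
A = 12 (A = 6*2 = 12)
k(n, H) = -5
X = 133 (X = 12 + (4 - 15)**2 = 12 + (-11)**2 = 12 + 121 = 133)
t = 665 (t = (133*(-5))*(-1) = -665*(-1) = 665)
142*(t + 7) = 142*(665 + 7) = 142*672 = 95424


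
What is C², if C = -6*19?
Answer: 12996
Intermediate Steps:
C = -114
C² = (-114)² = 12996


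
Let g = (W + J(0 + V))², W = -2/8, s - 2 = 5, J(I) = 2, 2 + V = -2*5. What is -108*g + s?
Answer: -1295/4 ≈ -323.75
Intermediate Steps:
V = -12 (V = -2 - 2*5 = -2 - 10 = -12)
s = 7 (s = 2 + 5 = 7)
W = -¼ (W = -2*⅛ = -¼ ≈ -0.25000)
g = 49/16 (g = (-¼ + 2)² = (7/4)² = 49/16 ≈ 3.0625)
-108*g + s = -108*49/16 + 7 = -1323/4 + 7 = -1295/4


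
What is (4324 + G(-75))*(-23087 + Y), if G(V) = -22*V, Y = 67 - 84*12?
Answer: -143543272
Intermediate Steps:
Y = -941 (Y = 67 - 1008 = -941)
(4324 + G(-75))*(-23087 + Y) = (4324 - 22*(-75))*(-23087 - 941) = (4324 + 1650)*(-24028) = 5974*(-24028) = -143543272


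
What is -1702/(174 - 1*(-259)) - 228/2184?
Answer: -317991/78806 ≈ -4.0351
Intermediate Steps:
-1702/(174 - 1*(-259)) - 228/2184 = -1702/(174 + 259) - 228*1/2184 = -1702/433 - 19/182 = -317991/78806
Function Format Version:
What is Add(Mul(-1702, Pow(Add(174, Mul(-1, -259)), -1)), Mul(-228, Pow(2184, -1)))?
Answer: Rational(-317991, 78806) ≈ -4.0351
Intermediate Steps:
Add(Mul(-1702, Pow(Add(174, Mul(-1, -259)), -1)), Mul(-228, Pow(2184, -1))) = Add(Mul(-1702, Pow(Add(174, 259), -1)), Mul(-228, Rational(1, 2184))) = Add(Mul(-1702, Pow(433, -1)), Rational(-19, 182)) = Add(Mul(-1702, Rational(1, 433)), Rational(-19, 182)) = Add(Rational(-1702, 433), Rational(-19, 182)) = Rational(-317991, 78806)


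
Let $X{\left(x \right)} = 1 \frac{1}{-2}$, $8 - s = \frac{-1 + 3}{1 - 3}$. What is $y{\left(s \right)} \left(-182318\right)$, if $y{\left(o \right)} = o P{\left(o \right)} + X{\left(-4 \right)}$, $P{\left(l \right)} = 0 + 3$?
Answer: $-4831427$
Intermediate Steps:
$s = 9$ ($s = 8 - \frac{-1 + 3}{1 - 3} = 8 - \frac{2}{-2} = 8 - 2 \left(- \frac{1}{2}\right) = 8 - -1 = 8 + 1 = 9$)
$P{\left(l \right)} = 3$
$X{\left(x \right)} = - \frac{1}{2}$ ($X{\left(x \right)} = 1 \left(- \frac{1}{2}\right) = - \frac{1}{2}$)
$y{\left(o \right)} = - \frac{1}{2} + 3 o$ ($y{\left(o \right)} = o 3 - \frac{1}{2} = 3 o - \frac{1}{2} = - \frac{1}{2} + 3 o$)
$y{\left(s \right)} \left(-182318\right) = \left(- \frac{1}{2} + 3 \cdot 9\right) \left(-182318\right) = \left(- \frac{1}{2} + 27\right) \left(-182318\right) = \frac{53}{2} \left(-182318\right) = -4831427$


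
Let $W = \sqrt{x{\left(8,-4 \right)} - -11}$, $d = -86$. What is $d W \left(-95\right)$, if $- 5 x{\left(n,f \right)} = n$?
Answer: $1634 \sqrt{235} \approx 25049.0$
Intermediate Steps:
$x{\left(n,f \right)} = - \frac{n}{5}$
$W = \frac{\sqrt{235}}{5}$ ($W = \sqrt{\left(- \frac{1}{5}\right) 8 - -11} = \sqrt{- \frac{8}{5} + 11} = \sqrt{\frac{47}{5}} = \frac{\sqrt{235}}{5} \approx 3.0659$)
$d W \left(-95\right) = - 86 \frac{\sqrt{235}}{5} \left(-95\right) = - \frac{86 \sqrt{235}}{5} \left(-95\right) = 1634 \sqrt{235}$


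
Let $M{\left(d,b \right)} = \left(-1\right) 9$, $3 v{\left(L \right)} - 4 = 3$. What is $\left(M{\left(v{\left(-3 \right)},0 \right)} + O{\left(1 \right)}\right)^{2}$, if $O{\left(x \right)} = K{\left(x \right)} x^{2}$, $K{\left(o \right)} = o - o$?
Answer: $81$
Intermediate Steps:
$K{\left(o \right)} = 0$
$v{\left(L \right)} = \frac{7}{3}$ ($v{\left(L \right)} = \frac{4}{3} + \frac{1}{3} \cdot 3 = \frac{4}{3} + 1 = \frac{7}{3}$)
$O{\left(x \right)} = 0$ ($O{\left(x \right)} = 0 x^{2} = 0$)
$M{\left(d,b \right)} = -9$
$\left(M{\left(v{\left(-3 \right)},0 \right)} + O{\left(1 \right)}\right)^{2} = \left(-9 + 0\right)^{2} = \left(-9\right)^{2} = 81$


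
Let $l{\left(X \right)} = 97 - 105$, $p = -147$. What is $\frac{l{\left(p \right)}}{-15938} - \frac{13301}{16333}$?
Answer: $- \frac{105930337}{130157677} \approx -0.81386$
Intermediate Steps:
$l{\left(X \right)} = -8$ ($l{\left(X \right)} = 97 - 105 = -8$)
$\frac{l{\left(p \right)}}{-15938} - \frac{13301}{16333} = - \frac{8}{-15938} - \frac{13301}{16333} = \left(-8\right) \left(- \frac{1}{15938}\right) - \frac{13301}{16333} = \frac{4}{7969} - \frac{13301}{16333} = - \frac{105930337}{130157677}$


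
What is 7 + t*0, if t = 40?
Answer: 7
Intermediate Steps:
7 + t*0 = 7 + 40*0 = 7 + 0 = 7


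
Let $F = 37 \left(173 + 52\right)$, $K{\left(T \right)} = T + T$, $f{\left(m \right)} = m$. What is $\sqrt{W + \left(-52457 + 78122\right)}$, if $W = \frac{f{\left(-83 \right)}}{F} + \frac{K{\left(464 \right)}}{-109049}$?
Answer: $\frac{\sqrt{94009186998002503354}}{60522195} \approx 160.2$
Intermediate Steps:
$K{\left(T \right)} = 2 T$
$F = 8325$ ($F = 37 \cdot 225 = 8325$)
$W = - \frac{16776667}{907832925}$ ($W = - \frac{83}{8325} + \frac{2 \cdot 464}{-109049} = \left(-83\right) \frac{1}{8325} + 928 \left(- \frac{1}{109049}\right) = - \frac{83}{8325} - \frac{928}{109049} = - \frac{16776667}{907832925} \approx -0.01848$)
$\sqrt{W + \left(-52457 + 78122\right)} = \sqrt{- \frac{16776667}{907832925} + \left(-52457 + 78122\right)} = \sqrt{- \frac{16776667}{907832925} + 25665} = \sqrt{\frac{23299515243458}{907832925}} = \frac{\sqrt{94009186998002503354}}{60522195}$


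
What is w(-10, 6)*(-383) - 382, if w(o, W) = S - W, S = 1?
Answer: 1533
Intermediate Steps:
w(o, W) = 1 - W
w(-10, 6)*(-383) - 382 = (1 - 1*6)*(-383) - 382 = (1 - 6)*(-383) - 382 = -5*(-383) - 382 = 1915 - 382 = 1533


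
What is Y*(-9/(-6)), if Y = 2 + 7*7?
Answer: 153/2 ≈ 76.500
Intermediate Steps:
Y = 51 (Y = 2 + 49 = 51)
Y*(-9/(-6)) = 51*(-9/(-6)) = 51*(-9*(-⅙)) = 51*(3/2) = 153/2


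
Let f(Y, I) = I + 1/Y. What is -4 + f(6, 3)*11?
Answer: 185/6 ≈ 30.833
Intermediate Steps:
-4 + f(6, 3)*11 = -4 + (3 + 1/6)*11 = -4 + (3 + ⅙)*11 = -4 + (19/6)*11 = -4 + 209/6 = 185/6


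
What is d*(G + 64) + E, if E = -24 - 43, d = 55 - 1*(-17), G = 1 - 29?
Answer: 2525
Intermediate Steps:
G = -28
d = 72 (d = 55 + 17 = 72)
E = -67
d*(G + 64) + E = 72*(-28 + 64) - 67 = 72*36 - 67 = 2592 - 67 = 2525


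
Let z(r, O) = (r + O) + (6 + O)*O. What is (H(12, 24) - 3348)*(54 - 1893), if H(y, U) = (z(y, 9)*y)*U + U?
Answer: -76509756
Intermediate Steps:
z(r, O) = O + r + O*(6 + O) (z(r, O) = (O + r) + O*(6 + O) = O + r + O*(6 + O))
H(y, U) = U + U*y*(144 + y) (H(y, U) = ((y + 9² + 7*9)*y)*U + U = ((y + 81 + 63)*y)*U + U = ((144 + y)*y)*U + U = (y*(144 + y))*U + U = U*y*(144 + y) + U = U + U*y*(144 + y))
(H(12, 24) - 3348)*(54 - 1893) = (24*(1 + 12*(144 + 12)) - 3348)*(54 - 1893) = (24*(1 + 12*156) - 3348)*(-1839) = (24*(1 + 1872) - 3348)*(-1839) = (24*1873 - 3348)*(-1839) = (44952 - 3348)*(-1839) = 41604*(-1839) = -76509756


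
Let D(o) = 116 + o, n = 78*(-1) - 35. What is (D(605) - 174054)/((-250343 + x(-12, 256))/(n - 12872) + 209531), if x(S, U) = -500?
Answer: -2250729005/2721010878 ≈ -0.82717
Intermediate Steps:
n = -113 (n = -78 - 35 = -113)
(D(605) - 174054)/((-250343 + x(-12, 256))/(n - 12872) + 209531) = ((116 + 605) - 174054)/((-250343 - 500)/(-113 - 12872) + 209531) = (721 - 174054)/(-250843/(-12985) + 209531) = -173333/(-250843*(-1/12985) + 209531) = -173333/(250843/12985 + 209531) = -173333/2721010878/12985 = -173333*12985/2721010878 = -2250729005/2721010878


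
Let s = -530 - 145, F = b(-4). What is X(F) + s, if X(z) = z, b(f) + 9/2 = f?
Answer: -1367/2 ≈ -683.50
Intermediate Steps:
b(f) = -9/2 + f
F = -17/2 (F = -9/2 - 4 = -17/2 ≈ -8.5000)
s = -675
X(F) + s = -17/2 - 675 = -1367/2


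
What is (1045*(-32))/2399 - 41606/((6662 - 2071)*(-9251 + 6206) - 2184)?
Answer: -467450876966/33542287821 ≈ -13.936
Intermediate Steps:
(1045*(-32))/2399 - 41606/((6662 - 2071)*(-9251 + 6206) - 2184) = -33440*1/2399 - 41606/(4591*(-3045) - 2184) = -33440/2399 - 41606/(-13979595 - 2184) = -33440/2399 - 41606/(-13981779) = -33440/2399 - 41606*(-1/13981779) = -33440/2399 + 41606/13981779 = -467450876966/33542287821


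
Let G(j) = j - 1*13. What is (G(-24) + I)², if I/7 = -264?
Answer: 3553225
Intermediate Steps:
G(j) = -13 + j (G(j) = j - 13 = -13 + j)
I = -1848 (I = 7*(-264) = -1848)
(G(-24) + I)² = ((-13 - 24) - 1848)² = (-37 - 1848)² = (-1885)² = 3553225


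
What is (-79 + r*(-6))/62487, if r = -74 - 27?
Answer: 527/62487 ≈ 0.0084338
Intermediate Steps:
r = -101
(-79 + r*(-6))/62487 = (-79 - 101*(-6))/62487 = (-79 + 606)*(1/62487) = 527*(1/62487) = 527/62487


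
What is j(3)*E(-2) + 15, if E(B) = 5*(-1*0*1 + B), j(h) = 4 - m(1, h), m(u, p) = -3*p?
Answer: -115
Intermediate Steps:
j(h) = 4 + 3*h (j(h) = 4 - (-3)*h = 4 + 3*h)
E(B) = 5*B (E(B) = 5*(0*1 + B) = 5*(0 + B) = 5*B)
j(3)*E(-2) + 15 = (4 + 3*3)*(5*(-2)) + 15 = (4 + 9)*(-10) + 15 = 13*(-10) + 15 = -130 + 15 = -115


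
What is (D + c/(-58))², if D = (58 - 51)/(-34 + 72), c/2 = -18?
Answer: 786769/1214404 ≈ 0.64786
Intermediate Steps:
c = -36 (c = 2*(-18) = -36)
D = 7/38 ≈ 0.18421
(D + c/(-58))² = (7/38 - 36/(-58))² = (7/38 - 36*(-1/58))² = (7/38 + 18/29)² = (887/1102)² = 786769/1214404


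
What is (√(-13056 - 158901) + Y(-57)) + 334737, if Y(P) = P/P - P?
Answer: 334795 + 43*I*√93 ≈ 3.348e+5 + 414.68*I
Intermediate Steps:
Y(P) = 1 - P
(√(-13056 - 158901) + Y(-57)) + 334737 = (√(-13056 - 158901) + (1 - 1*(-57))) + 334737 = (√(-171957) + (1 + 57)) + 334737 = (43*I*√93 + 58) + 334737 = (58 + 43*I*√93) + 334737 = 334795 + 43*I*√93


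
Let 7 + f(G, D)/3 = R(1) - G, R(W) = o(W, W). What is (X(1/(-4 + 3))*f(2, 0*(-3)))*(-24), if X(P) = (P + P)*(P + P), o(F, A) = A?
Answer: 2304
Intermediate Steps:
R(W) = W
X(P) = 4*P² (X(P) = (2*P)*(2*P) = 4*P²)
f(G, D) = -18 - 3*G (f(G, D) = -21 + 3*(1 - G) = -21 + (3 - 3*G) = -18 - 3*G)
(X(1/(-4 + 3))*f(2, 0*(-3)))*(-24) = ((4*(1/(-4 + 3))²)*(-18 - 3*2))*(-24) = ((4*(1/(-1))²)*(-18 - 6))*(-24) = ((4*(-1)²)*(-24))*(-24) = ((4*1)*(-24))*(-24) = (4*(-24))*(-24) = -96*(-24) = 2304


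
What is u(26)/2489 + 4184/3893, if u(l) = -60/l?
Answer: 135264898/125965801 ≈ 1.0738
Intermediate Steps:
u(26)/2489 + 4184/3893 = -60/26/2489 + 4184/3893 = -60*1/26*(1/2489) + 4184*(1/3893) = -30/13*1/2489 + 4184/3893 = -30/32357 + 4184/3893 = 135264898/125965801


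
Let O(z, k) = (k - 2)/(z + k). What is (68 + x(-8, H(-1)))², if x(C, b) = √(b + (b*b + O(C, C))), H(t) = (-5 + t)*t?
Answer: (272 + √682)²/16 ≈ 5554.5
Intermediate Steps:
O(z, k) = (-2 + k)/(k + z)
H(t) = t*(-5 + t)
x(C, b) = √(b + b² + (-2 + C)/(2*C)) (x(C, b) = √(b + (b*b + (-2 + C)/(C + C))) = √(b + (b² + (-2 + C)/((2*C)))) = √(b + (b² + (1/(2*C))*(-2 + C))) = √(b + (b² + (-2 + C)/(2*C))) = √(b + b² + (-2 + C)/(2*C)))
(68 + x(-8, H(-1)))² = (68 + √2*√(1 - 2/(-8) + 2*(-(-5 - 1))*(1 - (-5 - 1)))/2)² = (68 + √2*√(1 - 2*(-⅛) + 2*(-1*(-6))*(1 - 1*(-6)))/2)² = (68 + √2*√(1 + ¼ + 2*6*(1 + 6))/2)² = (68 + √2*√(1 + ¼ + 2*6*7)/2)² = (68 + √2*√(1 + ¼ + 84)/2)² = (68 + √2*√(341/4)/2)² = (68 + √2*(√341/2)/2)² = (68 + √682/4)²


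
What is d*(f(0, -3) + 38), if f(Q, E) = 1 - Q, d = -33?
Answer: -1287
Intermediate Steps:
d*(f(0, -3) + 38) = -33*((1 - 1*0) + 38) = -33*((1 + 0) + 38) = -33*(1 + 38) = -33*39 = -1287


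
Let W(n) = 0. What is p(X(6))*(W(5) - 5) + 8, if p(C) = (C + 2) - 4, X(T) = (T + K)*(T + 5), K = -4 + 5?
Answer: -367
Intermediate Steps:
K = 1
X(T) = (1 + T)*(5 + T) (X(T) = (T + 1)*(T + 5) = (1 + T)*(5 + T))
p(C) = -2 + C (p(C) = (2 + C) - 4 = -2 + C)
p(X(6))*(W(5) - 5) + 8 = (-2 + (5 + 6**2 + 6*6))*(0 - 5) + 8 = (-2 + (5 + 36 + 36))*(-5) + 8 = (-2 + 77)*(-5) + 8 = 75*(-5) + 8 = -375 + 8 = -367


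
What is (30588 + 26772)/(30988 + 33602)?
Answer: 1912/2153 ≈ 0.88806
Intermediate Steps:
(30588 + 26772)/(30988 + 33602) = 57360/64590 = 57360*(1/64590) = 1912/2153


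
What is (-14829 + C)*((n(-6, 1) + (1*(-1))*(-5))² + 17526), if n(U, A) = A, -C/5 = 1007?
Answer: -348851568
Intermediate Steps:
C = -5035 (C = -5*1007 = -5035)
(-14829 + C)*((n(-6, 1) + (1*(-1))*(-5))² + 17526) = (-14829 - 5035)*((1 + (1*(-1))*(-5))² + 17526) = -19864*((1 - 1*(-5))² + 17526) = -19864*((1 + 5)² + 17526) = -19864*(6² + 17526) = -19864*(36 + 17526) = -19864*17562 = -348851568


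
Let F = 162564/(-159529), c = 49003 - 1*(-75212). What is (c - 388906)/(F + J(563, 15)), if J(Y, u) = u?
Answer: -42225890539/2230371 ≈ -18932.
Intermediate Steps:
c = 124215 (c = 49003 + 75212 = 124215)
F = -162564/159529 (F = 162564*(-1/159529) = -162564/159529 ≈ -1.0190)
(c - 388906)/(F + J(563, 15)) = (124215 - 388906)/(-162564/159529 + 15) = -264691/2230371/159529 = -264691*159529/2230371 = -42225890539/2230371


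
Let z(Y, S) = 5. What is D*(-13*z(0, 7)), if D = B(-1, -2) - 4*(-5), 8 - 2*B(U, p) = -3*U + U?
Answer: -1495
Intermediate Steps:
B(U, p) = 4 + U (B(U, p) = 4 - (-3*U + U)/2 = 4 - (-1)*U = 4 + U)
D = 23 (D = (4 - 1) - 4*(-5) = 3 + 20 = 23)
D*(-13*z(0, 7)) = 23*(-13*5) = 23*(-65) = -1495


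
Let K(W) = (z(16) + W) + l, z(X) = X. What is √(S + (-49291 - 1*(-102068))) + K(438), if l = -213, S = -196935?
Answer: 241 + 7*I*√2942 ≈ 241.0 + 379.68*I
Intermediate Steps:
K(W) = -197 + W (K(W) = (16 + W) - 213 = -197 + W)
√(S + (-49291 - 1*(-102068))) + K(438) = √(-196935 + (-49291 - 1*(-102068))) + (-197 + 438) = √(-196935 + (-49291 + 102068)) + 241 = √(-196935 + 52777) + 241 = √(-144158) + 241 = 7*I*√2942 + 241 = 241 + 7*I*√2942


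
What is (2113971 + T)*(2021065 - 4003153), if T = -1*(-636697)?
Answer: -5452066034784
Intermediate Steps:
T = 636697
(2113971 + T)*(2021065 - 4003153) = (2113971 + 636697)*(2021065 - 4003153) = 2750668*(-1982088) = -5452066034784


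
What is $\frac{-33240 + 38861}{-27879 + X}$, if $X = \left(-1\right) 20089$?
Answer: $- \frac{5621}{47968} \approx -0.11718$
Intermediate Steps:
$X = -20089$
$\frac{-33240 + 38861}{-27879 + X} = \frac{-33240 + 38861}{-27879 - 20089} = \frac{5621}{-47968} = 5621 \left(- \frac{1}{47968}\right) = - \frac{5621}{47968}$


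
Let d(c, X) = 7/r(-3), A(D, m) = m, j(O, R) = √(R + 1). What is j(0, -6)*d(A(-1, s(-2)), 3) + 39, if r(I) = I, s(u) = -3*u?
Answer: 39 - 7*I*√5/3 ≈ 39.0 - 5.2175*I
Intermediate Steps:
j(O, R) = √(1 + R)
d(c, X) = -7/3 (d(c, X) = 7/(-3) = 7*(-⅓) = -7/3)
j(0, -6)*d(A(-1, s(-2)), 3) + 39 = √(1 - 6)*(-7/3) + 39 = √(-5)*(-7/3) + 39 = (I*√5)*(-7/3) + 39 = -7*I*√5/3 + 39 = 39 - 7*I*√5/3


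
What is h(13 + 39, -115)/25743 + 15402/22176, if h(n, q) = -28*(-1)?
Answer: 22061923/31715376 ≈ 0.69562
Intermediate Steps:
h(n, q) = 28
h(13 + 39, -115)/25743 + 15402/22176 = 28/25743 + 15402/22176 = 28*(1/25743) + 15402*(1/22176) = 28/25743 + 2567/3696 = 22061923/31715376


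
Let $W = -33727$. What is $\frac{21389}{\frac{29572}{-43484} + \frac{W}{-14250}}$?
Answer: $\frac{3313407420750}{261295967} \approx 12681.0$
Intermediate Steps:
$\frac{21389}{\frac{29572}{-43484} + \frac{W}{-14250}} = \frac{21389}{\frac{29572}{-43484} - \frac{33727}{-14250}} = \frac{21389}{29572 \left(- \frac{1}{43484}\right) - - \frac{33727}{14250}} = \frac{21389}{- \frac{7393}{10871} + \frac{33727}{14250}} = \frac{21389}{\frac{261295967}{154911750}} = 21389 \cdot \frac{154911750}{261295967} = \frac{3313407420750}{261295967}$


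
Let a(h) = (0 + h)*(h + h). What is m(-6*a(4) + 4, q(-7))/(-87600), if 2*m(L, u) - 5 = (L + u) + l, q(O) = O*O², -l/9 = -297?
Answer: -2147/175200 ≈ -0.012255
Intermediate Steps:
l = 2673 (l = -9*(-297) = 2673)
q(O) = O³
a(h) = 2*h² (a(h) = h*(2*h) = 2*h²)
m(L, u) = 1339 + L/2 + u/2 (m(L, u) = 5/2 + ((L + u) + 2673)/2 = 5/2 + (2673 + L + u)/2 = 5/2 + (2673/2 + L/2 + u/2) = 1339 + L/2 + u/2)
m(-6*a(4) + 4, q(-7))/(-87600) = (1339 + (-12*4² + 4)/2 + (½)*(-7)³)/(-87600) = (1339 + (-12*16 + 4)/2 + (½)*(-343))*(-1/87600) = (1339 + (-6*32 + 4)/2 - 343/2)*(-1/87600) = (1339 + (-192 + 4)/2 - 343/2)*(-1/87600) = (1339 + (½)*(-188) - 343/2)*(-1/87600) = (1339 - 94 - 343/2)*(-1/87600) = (2147/2)*(-1/87600) = -2147/175200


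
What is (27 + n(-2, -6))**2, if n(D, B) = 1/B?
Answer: 25921/36 ≈ 720.03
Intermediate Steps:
(27 + n(-2, -6))**2 = (27 + 1/(-6))**2 = (27 - 1/6)**2 = (161/6)**2 = 25921/36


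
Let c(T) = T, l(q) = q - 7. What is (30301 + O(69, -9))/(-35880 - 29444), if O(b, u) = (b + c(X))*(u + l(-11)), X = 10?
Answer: -1006/2333 ≈ -0.43120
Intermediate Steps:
l(q) = -7 + q
O(b, u) = (-18 + u)*(10 + b) (O(b, u) = (b + 10)*(u + (-7 - 11)) = (10 + b)*(u - 18) = (10 + b)*(-18 + u) = (-18 + u)*(10 + b))
(30301 + O(69, -9))/(-35880 - 29444) = (30301 + (-180 - 18*69 + 10*(-9) + 69*(-9)))/(-35880 - 29444) = (30301 + (-180 - 1242 - 90 - 621))/(-65324) = (30301 - 2133)*(-1/65324) = 28168*(-1/65324) = -1006/2333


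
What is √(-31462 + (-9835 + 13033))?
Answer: 2*I*√7066 ≈ 168.12*I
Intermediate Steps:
√(-31462 + (-9835 + 13033)) = √(-31462 + 3198) = √(-28264) = 2*I*√7066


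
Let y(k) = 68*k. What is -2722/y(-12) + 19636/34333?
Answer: 54738701/14007864 ≈ 3.9077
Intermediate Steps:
-2722/y(-12) + 19636/34333 = -2722/(68*(-12)) + 19636/34333 = -2722/(-816) + 19636*(1/34333) = -2722*(-1/816) + 19636/34333 = 1361/408 + 19636/34333 = 54738701/14007864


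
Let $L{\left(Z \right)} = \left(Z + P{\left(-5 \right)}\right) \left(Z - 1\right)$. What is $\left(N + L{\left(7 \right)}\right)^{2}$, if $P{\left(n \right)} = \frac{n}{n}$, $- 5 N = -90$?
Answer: $4356$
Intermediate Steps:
$N = 18$ ($N = \left(- \frac{1}{5}\right) \left(-90\right) = 18$)
$P{\left(n \right)} = 1$
$L{\left(Z \right)} = \left(1 + Z\right) \left(-1 + Z\right)$ ($L{\left(Z \right)} = \left(Z + 1\right) \left(Z - 1\right) = \left(1 + Z\right) \left(-1 + Z\right)$)
$\left(N + L{\left(7 \right)}\right)^{2} = \left(18 - \left(1 - 7^{2}\right)\right)^{2} = \left(18 + \left(-1 + 49\right)\right)^{2} = \left(18 + 48\right)^{2} = 66^{2} = 4356$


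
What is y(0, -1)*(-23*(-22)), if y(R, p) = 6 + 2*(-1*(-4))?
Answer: 7084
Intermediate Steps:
y(R, p) = 14 (y(R, p) = 6 + 2*4 = 6 + 8 = 14)
y(0, -1)*(-23*(-22)) = 14*(-23*(-22)) = 14*506 = 7084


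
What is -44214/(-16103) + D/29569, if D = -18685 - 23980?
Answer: 620329271/476149607 ≈ 1.3028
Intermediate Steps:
D = -42665
-44214/(-16103) + D/29569 = -44214/(-16103) - 42665/29569 = -44214*(-1/16103) - 42665*1/29569 = 44214/16103 - 42665/29569 = 620329271/476149607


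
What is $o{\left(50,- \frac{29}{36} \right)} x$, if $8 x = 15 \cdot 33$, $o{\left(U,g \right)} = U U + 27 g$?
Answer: $\frac{4906935}{32} \approx 1.5334 \cdot 10^{5}$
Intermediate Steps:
$o{\left(U,g \right)} = U^{2} + 27 g$
$x = \frac{495}{8}$ ($x = \frac{15 \cdot 33}{8} = \frac{1}{8} \cdot 495 = \frac{495}{8} \approx 61.875$)
$o{\left(50,- \frac{29}{36} \right)} x = \left(50^{2} + 27 \left(- \frac{29}{36}\right)\right) \frac{495}{8} = \left(2500 + 27 \left(\left(-29\right) \frac{1}{36}\right)\right) \frac{495}{8} = \left(2500 + 27 \left(- \frac{29}{36}\right)\right) \frac{495}{8} = \left(2500 - \frac{87}{4}\right) \frac{495}{8} = \frac{9913}{4} \cdot \frac{495}{8} = \frac{4906935}{32}$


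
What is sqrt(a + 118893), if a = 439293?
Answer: sqrt(558186) ≈ 747.12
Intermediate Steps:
sqrt(a + 118893) = sqrt(439293 + 118893) = sqrt(558186)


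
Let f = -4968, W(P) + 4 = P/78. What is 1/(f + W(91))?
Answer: -6/29825 ≈ -0.00020117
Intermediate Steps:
W(P) = -4 + P/78
1/(f + W(91)) = 1/(-4968 + (-4 + (1/78)*91)) = 1/(-4968 + (-4 + 7/6)) = 1/(-4968 - 17/6) = 1/(-29825/6) = -6/29825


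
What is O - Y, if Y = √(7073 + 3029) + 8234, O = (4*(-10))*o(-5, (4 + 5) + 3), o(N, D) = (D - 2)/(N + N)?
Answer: -8194 - √10102 ≈ -8294.5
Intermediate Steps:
o(N, D) = (-2 + D)/(2*N) (o(N, D) = (-2 + D)/((2*N)) = (-2 + D)*(1/(2*N)) = (-2 + D)/(2*N))
O = 40 (O = (4*(-10))*((½)*(-2 + ((4 + 5) + 3))/(-5)) = -20*(-1)*(-2 + (9 + 3))/5 = -20*(-1)*(-2 + 12)/5 = -20*(-1)*10/5 = -40*(-1) = 40)
Y = 8234 + √10102 (Y = √10102 + 8234 = 8234 + √10102 ≈ 8334.5)
O - Y = 40 - (8234 + √10102) = 40 + (-8234 - √10102) = -8194 - √10102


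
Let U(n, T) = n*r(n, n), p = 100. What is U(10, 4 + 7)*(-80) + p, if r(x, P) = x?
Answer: -7900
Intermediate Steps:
U(n, T) = n² (U(n, T) = n*n = n²)
U(10, 4 + 7)*(-80) + p = 10²*(-80) + 100 = 100*(-80) + 100 = -8000 + 100 = -7900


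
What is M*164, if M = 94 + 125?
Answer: 35916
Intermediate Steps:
M = 219
M*164 = 219*164 = 35916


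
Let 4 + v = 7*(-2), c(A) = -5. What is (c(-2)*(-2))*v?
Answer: -180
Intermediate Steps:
v = -18 (v = -4 + 7*(-2) = -4 - 14 = -18)
(c(-2)*(-2))*v = -5*(-2)*(-18) = 10*(-18) = -180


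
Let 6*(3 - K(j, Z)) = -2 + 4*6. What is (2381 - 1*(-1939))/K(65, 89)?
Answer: -6480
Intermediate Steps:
K(j, Z) = -⅔ (K(j, Z) = 3 - (-2 + 4*6)/6 = 3 - (-2 + 24)/6 = 3 - ⅙*22 = 3 - 11/3 = -⅔)
(2381 - 1*(-1939))/K(65, 89) = (2381 - 1*(-1939))/(-⅔) = (2381 + 1939)*(-3/2) = 4320*(-3/2) = -6480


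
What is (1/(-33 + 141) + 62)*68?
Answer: 113849/27 ≈ 4216.6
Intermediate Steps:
(1/(-33 + 141) + 62)*68 = (1/108 + 62)*68 = (6697/108)*68 = 113849/27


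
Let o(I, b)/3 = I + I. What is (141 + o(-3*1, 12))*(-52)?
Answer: -6396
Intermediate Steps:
o(I, b) = 6*I (o(I, b) = 3*(I + I) = 3*(2*I) = 6*I)
(141 + o(-3*1, 12))*(-52) = (141 + 6*(-3*1))*(-52) = (141 + 6*(-3))*(-52) = (141 - 18)*(-52) = 123*(-52) = -6396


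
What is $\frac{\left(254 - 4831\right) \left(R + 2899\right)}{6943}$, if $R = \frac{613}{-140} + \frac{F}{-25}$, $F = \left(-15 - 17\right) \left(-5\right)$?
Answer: $- \frac{1850714527}{972020} \approx -1904.0$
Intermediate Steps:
$F = 160$ ($F = \left(-32\right) \left(-5\right) = 160$)
$R = - \frac{1509}{140}$ ($R = \frac{613}{-140} + \frac{160}{-25} = 613 \left(- \frac{1}{140}\right) + 160 \left(- \frac{1}{25}\right) = - \frac{613}{140} - \frac{32}{5} = - \frac{1509}{140} \approx -10.779$)
$\frac{\left(254 - 4831\right) \left(R + 2899\right)}{6943} = \frac{\left(254 - 4831\right) \left(- \frac{1509}{140} + 2899\right)}{6943} = \left(-4577\right) \frac{404351}{140} \cdot \frac{1}{6943} = \left(- \frac{1850714527}{140}\right) \frac{1}{6943} = - \frac{1850714527}{972020}$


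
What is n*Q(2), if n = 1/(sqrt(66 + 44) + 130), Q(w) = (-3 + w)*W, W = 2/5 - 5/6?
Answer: 169/50370 - 13*sqrt(110)/503700 ≈ 0.0030845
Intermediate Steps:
W = -13/30 (W = 2*(1/5) - 5*1/6 = 2/5 - 5/6 = -13/30 ≈ -0.43333)
Q(w) = 13/10 - 13*w/30 (Q(w) = (-3 + w)*(-13/30) = 13/10 - 13*w/30)
n = 1/(130 + sqrt(110)) (n = 1/(sqrt(110) + 130) = 1/(130 + sqrt(110)) ≈ 0.0071180)
n*Q(2) = (13/1679 - sqrt(110)/16790)*(13/10 - 13/30*2) = (13/1679 - sqrt(110)/16790)*(13/10 - 13/15) = (13/1679 - sqrt(110)/16790)*(13/30) = 169/50370 - 13*sqrt(110)/503700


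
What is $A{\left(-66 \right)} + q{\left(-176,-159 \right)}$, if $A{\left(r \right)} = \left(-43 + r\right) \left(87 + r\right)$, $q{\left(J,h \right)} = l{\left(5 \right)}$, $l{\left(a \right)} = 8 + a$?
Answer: $-2276$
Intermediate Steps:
$q{\left(J,h \right)} = 13$ ($q{\left(J,h \right)} = 8 + 5 = 13$)
$A{\left(-66 \right)} + q{\left(-176,-159 \right)} = \left(-3741 + \left(-66\right)^{2} + 44 \left(-66\right)\right) + 13 = \left(-3741 + 4356 - 2904\right) + 13 = -2289 + 13 = -2276$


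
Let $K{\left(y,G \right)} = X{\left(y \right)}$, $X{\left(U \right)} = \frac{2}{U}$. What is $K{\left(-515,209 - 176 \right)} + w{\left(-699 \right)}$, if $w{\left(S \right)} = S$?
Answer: $- \frac{359987}{515} \approx -699.0$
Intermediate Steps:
$K{\left(y,G \right)} = \frac{2}{y}$
$K{\left(-515,209 - 176 \right)} + w{\left(-699 \right)} = \frac{2}{-515} - 699 = 2 \left(- \frac{1}{515}\right) - 699 = - \frac{2}{515} - 699 = - \frac{359987}{515}$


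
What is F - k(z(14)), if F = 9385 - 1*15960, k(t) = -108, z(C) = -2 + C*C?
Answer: -6467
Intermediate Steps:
z(C) = -2 + C**2
F = -6575 (F = 9385 - 15960 = -6575)
F - k(z(14)) = -6575 - 1*(-108) = -6575 + 108 = -6467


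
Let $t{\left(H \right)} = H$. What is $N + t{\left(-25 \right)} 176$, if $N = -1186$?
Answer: $-5586$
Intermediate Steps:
$N + t{\left(-25 \right)} 176 = -1186 - 4400 = -5586$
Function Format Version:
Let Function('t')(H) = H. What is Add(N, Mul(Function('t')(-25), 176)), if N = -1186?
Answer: -5586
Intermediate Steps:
Add(N, Mul(Function('t')(-25), 176)) = Add(-1186, Mul(-25, 176)) = Add(-1186, -4400) = -5586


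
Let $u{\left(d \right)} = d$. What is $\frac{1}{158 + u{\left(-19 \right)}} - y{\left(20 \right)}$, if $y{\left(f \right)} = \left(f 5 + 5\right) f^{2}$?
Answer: $- \frac{5837999}{139} \approx -42000.0$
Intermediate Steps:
$y{\left(f \right)} = f^{2} \left(5 + 5 f\right)$ ($y{\left(f \right)} = \left(5 f + 5\right) f^{2} = \left(5 + 5 f\right) f^{2} = f^{2} \left(5 + 5 f\right)$)
$\frac{1}{158 + u{\left(-19 \right)}} - y{\left(20 \right)} = \frac{1}{158 - 19} - 5 \cdot 20^{2} \left(1 + 20\right) = \frac{1}{139} - 5 \cdot 400 \cdot 21 = \frac{1}{139} - 42000 = - \frac{5837999}{139}$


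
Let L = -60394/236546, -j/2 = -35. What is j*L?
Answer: -2113790/118273 ≈ -17.872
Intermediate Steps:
j = 70 (j = -2*(-35) = 70)
L = -30197/118273 (L = -60394*1/236546 = -30197/118273 ≈ -0.25532)
j*L = 70*(-30197/118273) = -2113790/118273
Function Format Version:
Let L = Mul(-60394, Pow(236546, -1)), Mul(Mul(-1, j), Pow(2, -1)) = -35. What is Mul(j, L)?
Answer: Rational(-2113790, 118273) ≈ -17.872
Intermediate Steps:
j = 70 (j = Mul(-2, -35) = 70)
L = Rational(-30197, 118273) (L = Mul(-60394, Rational(1, 236546)) = Rational(-30197, 118273) ≈ -0.25532)
Mul(j, L) = Mul(70, Rational(-30197, 118273)) = Rational(-2113790, 118273)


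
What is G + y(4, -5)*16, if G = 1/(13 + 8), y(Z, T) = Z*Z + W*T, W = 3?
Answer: 337/21 ≈ 16.048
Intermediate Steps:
y(Z, T) = Z² + 3*T (y(Z, T) = Z*Z + 3*T = Z² + 3*T)
G = 1/21 ≈ 0.047619
G + y(4, -5)*16 = 1/21 + (4² + 3*(-5))*16 = 1/21 + (16 - 15)*16 = 1/21 + 1*16 = 1/21 + 16 = 337/21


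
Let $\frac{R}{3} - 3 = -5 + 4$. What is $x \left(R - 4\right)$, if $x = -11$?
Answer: $-22$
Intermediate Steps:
$R = 6$ ($R = 9 + 3 \left(-5 + 4\right) = 9 + 3 \left(-1\right) = 9 - 3 = 6$)
$x \left(R - 4\right) = - 11 \left(6 - 4\right) = \left(-11\right) 2 = -22$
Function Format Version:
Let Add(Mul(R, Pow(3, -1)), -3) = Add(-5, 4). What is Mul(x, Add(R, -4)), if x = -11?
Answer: -22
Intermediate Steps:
R = 6 (R = Add(9, Mul(3, Add(-5, 4))) = Add(9, Mul(3, -1)) = Add(9, -3) = 6)
Mul(x, Add(R, -4)) = Mul(-11, Add(6, -4)) = Mul(-11, 2) = -22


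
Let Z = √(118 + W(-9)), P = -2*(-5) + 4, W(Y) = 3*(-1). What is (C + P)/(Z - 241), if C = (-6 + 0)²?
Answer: -6025/28983 - 25*√115/28983 ≈ -0.21713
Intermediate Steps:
W(Y) = -3
C = 36 (C = (-6)² = 36)
P = 14 (P = 10 + 4 = 14)
Z = √115 (Z = √(118 - 3) = √115 ≈ 10.724)
(C + P)/(Z - 241) = (36 + 14)/(√115 - 241) = 50/(-241 + √115)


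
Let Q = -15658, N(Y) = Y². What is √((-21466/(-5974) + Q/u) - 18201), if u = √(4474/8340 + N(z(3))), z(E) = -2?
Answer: √(-58101116190527220722 - 2642767746095234*√78883890)/56505079 ≈ 159.84*I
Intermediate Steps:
u = √78883890/4170 (u = √(4474/8340 + (-2)²) = √(4474*(1/8340) + 4) = √(2237/4170 + 4) = √(18917/4170) = √78883890/4170 ≈ 2.1299)
√((-21466/(-5974) + Q/u) - 18201) = √((-21466/(-5974) - 15658*√78883890/18917) - 18201) = √((-21466*(-1/5974) - 15658*√78883890/18917) - 18201) = √((10733/2987 - 15658*√78883890/18917) - 18201) = √(-54355654/2987 - 15658*√78883890/18917)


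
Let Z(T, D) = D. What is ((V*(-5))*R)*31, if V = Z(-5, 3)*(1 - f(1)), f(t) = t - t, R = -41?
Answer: 19065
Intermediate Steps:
f(t) = 0
V = 3 (V = 3*(1 - 1*0) = 3*(1 + 0) = 3*1 = 3)
((V*(-5))*R)*31 = ((3*(-5))*(-41))*31 = -15*(-41)*31 = 615*31 = 19065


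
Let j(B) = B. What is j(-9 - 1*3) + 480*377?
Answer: 180948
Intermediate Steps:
j(-9 - 1*3) + 480*377 = (-9 - 1*3) + 480*377 = (-9 - 3) + 180960 = -12 + 180960 = 180948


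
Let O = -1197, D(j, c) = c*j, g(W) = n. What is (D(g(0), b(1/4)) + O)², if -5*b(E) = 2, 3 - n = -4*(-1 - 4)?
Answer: 35414401/25 ≈ 1.4166e+6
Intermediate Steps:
n = -17 (n = 3 - (-4)*(-1 - 4) = 3 - (-4)*(-5) = 3 - 1*20 = 3 - 20 = -17)
g(W) = -17
b(E) = -⅖ (b(E) = -⅕*2 = -⅖)
(D(g(0), b(1/4)) + O)² = (-⅖*(-17) - 1197)² = (34/5 - 1197)² = (-5951/5)² = 35414401/25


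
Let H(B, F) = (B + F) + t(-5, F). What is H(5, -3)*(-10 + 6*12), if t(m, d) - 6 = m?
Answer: 186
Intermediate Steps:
t(m, d) = 6 + m
H(B, F) = 1 + B + F (H(B, F) = (B + F) + (6 - 5) = (B + F) + 1 = 1 + B + F)
H(5, -3)*(-10 + 6*12) = (1 + 5 - 3)*(-10 + 6*12) = 3*(-10 + 72) = 3*62 = 186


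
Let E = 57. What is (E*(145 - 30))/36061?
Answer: 6555/36061 ≈ 0.18178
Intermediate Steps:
(E*(145 - 30))/36061 = (57*(145 - 30))/36061 = (57*115)*(1/36061) = 6555*(1/36061) = 6555/36061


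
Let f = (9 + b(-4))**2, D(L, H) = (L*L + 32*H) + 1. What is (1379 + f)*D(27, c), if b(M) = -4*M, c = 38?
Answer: 3899784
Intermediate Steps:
D(L, H) = 1 + L**2 + 32*H (D(L, H) = (L**2 + 32*H) + 1 = 1 + L**2 + 32*H)
f = 625 (f = (9 - 4*(-4))**2 = (9 + 16)**2 = 25**2 = 625)
(1379 + f)*D(27, c) = (1379 + 625)*(1 + 27**2 + 32*38) = 2004*(1 + 729 + 1216) = 2004*1946 = 3899784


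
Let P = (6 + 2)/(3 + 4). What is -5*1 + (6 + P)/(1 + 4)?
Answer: -25/7 ≈ -3.5714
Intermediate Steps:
P = 8/7 ≈ 1.1429
-5*1 + (6 + P)/(1 + 4) = -5*1 + (6 + 8/7)/(1 + 4) = -5 + (50/7)/5 = -5 + (50/7)*(⅕) = -5 + 10/7 = -25/7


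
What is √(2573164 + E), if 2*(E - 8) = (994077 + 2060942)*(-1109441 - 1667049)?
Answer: I*√4241112278483 ≈ 2.0594e+6*I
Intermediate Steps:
E = -4241114851647 (E = 8 + ((994077 + 2060942)*(-1109441 - 1667049))/2 = 8 + (3055019*(-2776490))/2 = 8 + (½)*(-8482229703310) = 8 - 4241114851655 = -4241114851647)
√(2573164 + E) = √(2573164 - 4241114851647) = √(-4241112278483) = I*√4241112278483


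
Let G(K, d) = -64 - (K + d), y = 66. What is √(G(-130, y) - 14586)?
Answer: I*√14586 ≈ 120.77*I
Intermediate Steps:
G(K, d) = -64 - K - d (G(K, d) = -64 + (-K - d) = -64 - K - d)
√(G(-130, y) - 14586) = √((-64 - 1*(-130) - 1*66) - 14586) = √((-64 + 130 - 66) - 14586) = √(0 - 14586) = √(-14586) = I*√14586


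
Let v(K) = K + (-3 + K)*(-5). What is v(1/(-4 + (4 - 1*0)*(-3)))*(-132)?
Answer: -2013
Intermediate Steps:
v(K) = 15 - 4*K (v(K) = K + (15 - 5*K) = 15 - 4*K)
v(1/(-4 + (4 - 1*0)*(-3)))*(-132) = (15 - 4/(-4 + (4 - 1*0)*(-3)))*(-132) = (15 - 4/(-4 + (4 + 0)*(-3)))*(-132) = (15 - 4/(-4 + 4*(-3)))*(-132) = (15 - 4/(-4 - 12))*(-132) = (15 - 4/(-16))*(-132) = (15 - 4*(-1/16))*(-132) = (15 + ¼)*(-132) = (61/4)*(-132) = -2013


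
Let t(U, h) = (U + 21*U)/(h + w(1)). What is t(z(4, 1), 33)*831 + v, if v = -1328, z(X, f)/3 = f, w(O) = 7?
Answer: 863/20 ≈ 43.150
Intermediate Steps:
z(X, f) = 3*f
t(U, h) = 22*U/(7 + h) (t(U, h) = (U + 21*U)/(h + 7) = (22*U)/(7 + h) = 22*U/(7 + h))
t(z(4, 1), 33)*831 + v = (22*(3*1)/(7 + 33))*831 - 1328 = (22*3/40)*831 - 1328 = (22*3*(1/40))*831 - 1328 = (33/20)*831 - 1328 = 27423/20 - 1328 = 863/20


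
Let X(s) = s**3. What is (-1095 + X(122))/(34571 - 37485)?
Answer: -1814753/2914 ≈ -622.77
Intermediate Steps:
(-1095 + X(122))/(34571 - 37485) = (-1095 + 122**3)/(34571 - 37485) = (-1095 + 1815848)/(-2914) = 1814753*(-1/2914) = -1814753/2914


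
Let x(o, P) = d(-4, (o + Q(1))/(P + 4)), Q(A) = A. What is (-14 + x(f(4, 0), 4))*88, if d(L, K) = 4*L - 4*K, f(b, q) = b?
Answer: -2860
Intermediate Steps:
d(L, K) = -4*K + 4*L
x(o, P) = -16 - 4*(1 + o)/(4 + P) (x(o, P) = -4*(o + 1)/(P + 4) + 4*(-4) = -4*(1 + o)/(4 + P) - 16 = -16 - 4*(1 + o)/(4 + P))
(-14 + x(f(4, 0), 4))*88 = (-14 + 4*(-17 - 1*4 - 4*4)/(4 + 4))*88 = (-14 + 4*(-17 - 4 - 16)/8)*88 = (-14 + 4*(1/8)*(-37))*88 = (-14 - 37/2)*88 = -65/2*88 = -2860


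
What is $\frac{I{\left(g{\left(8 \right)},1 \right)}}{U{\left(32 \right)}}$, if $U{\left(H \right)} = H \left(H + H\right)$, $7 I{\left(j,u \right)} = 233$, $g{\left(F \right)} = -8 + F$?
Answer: $\frac{233}{14336} \approx 0.016253$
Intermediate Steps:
$I{\left(j,u \right)} = \frac{233}{7}$ ($I{\left(j,u \right)} = \frac{1}{7} \cdot 233 = \frac{233}{7}$)
$U{\left(H \right)} = 2 H^{2}$ ($U{\left(H \right)} = H 2 H = 2 H^{2}$)
$\frac{I{\left(g{\left(8 \right)},1 \right)}}{U{\left(32 \right)}} = \frac{233}{7 \cdot 2 \cdot 32^{2}} = \frac{233}{7 \cdot 2 \cdot 1024} = \frac{233}{7 \cdot 2048} = \frac{233}{7} \cdot \frac{1}{2048} = \frac{233}{14336}$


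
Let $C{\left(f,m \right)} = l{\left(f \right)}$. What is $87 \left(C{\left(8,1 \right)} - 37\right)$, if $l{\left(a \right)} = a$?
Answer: $-2523$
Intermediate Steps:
$C{\left(f,m \right)} = f$
$87 \left(C{\left(8,1 \right)} - 37\right) = 87 \left(8 - 37\right) = 87 \left(-29\right) = -2523$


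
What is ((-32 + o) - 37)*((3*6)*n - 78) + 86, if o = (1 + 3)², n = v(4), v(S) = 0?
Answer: 4220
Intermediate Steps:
n = 0
o = 16 (o = 4² = 16)
((-32 + o) - 37)*((3*6)*n - 78) + 86 = ((-32 + 16) - 37)*((3*6)*0 - 78) + 86 = (-16 - 37)*(18*0 - 78) + 86 = -53*(0 - 78) + 86 = -53*(-78) + 86 = 4134 + 86 = 4220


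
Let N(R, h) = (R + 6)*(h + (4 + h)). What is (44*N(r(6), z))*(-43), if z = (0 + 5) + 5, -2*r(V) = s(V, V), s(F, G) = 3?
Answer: -204336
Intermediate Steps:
r(V) = -3/2 (r(V) = -1/2*3 = -3/2)
z = 10 (z = 5 + 5 = 10)
N(R, h) = (4 + 2*h)*(6 + R) (N(R, h) = (6 + R)*(4 + 2*h) = (4 + 2*h)*(6 + R))
(44*N(r(6), z))*(-43) = (44*(24 + 4*(-3/2) + 12*10 + 2*(-3/2)*10))*(-43) = (44*(24 - 6 + 120 - 30))*(-43) = (44*108)*(-43) = 4752*(-43) = -204336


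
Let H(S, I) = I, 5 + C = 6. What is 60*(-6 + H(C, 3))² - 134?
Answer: 406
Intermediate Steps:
C = 1 (C = -5 + 6 = 1)
60*(-6 + H(C, 3))² - 134 = 60*(-6 + 3)² - 134 = 60*(-3)² - 134 = 60*9 - 134 = 540 - 134 = 406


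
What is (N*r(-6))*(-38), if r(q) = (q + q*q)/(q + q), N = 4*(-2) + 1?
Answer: -665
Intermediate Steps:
N = -7 (N = -8 + 1 = -7)
r(q) = (q + q²)/(2*q) (r(q) = (q + q²)/((2*q)) = (q + q²)*(1/(2*q)) = (q + q²)/(2*q))
(N*r(-6))*(-38) = -7*(½ + (½)*(-6))*(-38) = -7*(½ - 3)*(-38) = -7*(-5/2)*(-38) = (35/2)*(-38) = -665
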